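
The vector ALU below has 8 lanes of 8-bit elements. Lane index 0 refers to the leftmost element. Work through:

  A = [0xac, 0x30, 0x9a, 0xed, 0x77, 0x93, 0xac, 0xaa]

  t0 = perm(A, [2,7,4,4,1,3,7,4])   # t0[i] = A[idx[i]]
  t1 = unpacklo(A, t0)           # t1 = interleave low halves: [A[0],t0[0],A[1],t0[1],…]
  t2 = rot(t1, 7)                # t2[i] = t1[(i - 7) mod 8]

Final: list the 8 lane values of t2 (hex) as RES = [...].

RES = [ 0x9a  0x30  0xaa  0x9a  0x77  0xed  0x77  0xac ]

  t0: 9a aa 77 77 30 ed aa 77
  t1: ac 9a 30 aa 9a 77 ed 77
  t2: 9a 30 aa 9a 77 ed 77 ac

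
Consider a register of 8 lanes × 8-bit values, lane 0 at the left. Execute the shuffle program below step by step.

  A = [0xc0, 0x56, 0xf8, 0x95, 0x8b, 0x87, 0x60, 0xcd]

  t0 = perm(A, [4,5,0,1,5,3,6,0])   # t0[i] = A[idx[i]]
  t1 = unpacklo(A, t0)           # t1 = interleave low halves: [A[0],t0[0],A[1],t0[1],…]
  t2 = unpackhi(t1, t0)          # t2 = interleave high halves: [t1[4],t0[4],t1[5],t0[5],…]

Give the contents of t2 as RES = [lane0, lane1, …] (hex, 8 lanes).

RES = [ 0xf8  0x87  0xc0  0x95  0x95  0x60  0x56  0xc0 ]

t0 = [0x8b, 0x87, 0xc0, 0x56, 0x87, 0x95, 0x60, 0xc0]
t1 = [0xc0, 0x8b, 0x56, 0x87, 0xf8, 0xc0, 0x95, 0x56]
t2 = [0xf8, 0x87, 0xc0, 0x95, 0x95, 0x60, 0x56, 0xc0]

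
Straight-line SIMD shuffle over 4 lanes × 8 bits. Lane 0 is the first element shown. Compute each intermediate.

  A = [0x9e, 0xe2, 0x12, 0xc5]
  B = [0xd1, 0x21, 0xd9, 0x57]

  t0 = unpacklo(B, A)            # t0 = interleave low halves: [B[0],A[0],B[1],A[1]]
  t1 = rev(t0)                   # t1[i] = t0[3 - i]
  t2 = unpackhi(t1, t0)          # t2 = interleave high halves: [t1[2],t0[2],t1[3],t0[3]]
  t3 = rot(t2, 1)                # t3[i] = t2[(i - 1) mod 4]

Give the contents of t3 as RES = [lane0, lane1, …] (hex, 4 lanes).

RES = [0xe2, 0x9e, 0x21, 0xd1]

t0 = [0xd1, 0x9e, 0x21, 0xe2]
t1 = [0xe2, 0x21, 0x9e, 0xd1]
t2 = [0x9e, 0x21, 0xd1, 0xe2]
t3 = [0xe2, 0x9e, 0x21, 0xd1]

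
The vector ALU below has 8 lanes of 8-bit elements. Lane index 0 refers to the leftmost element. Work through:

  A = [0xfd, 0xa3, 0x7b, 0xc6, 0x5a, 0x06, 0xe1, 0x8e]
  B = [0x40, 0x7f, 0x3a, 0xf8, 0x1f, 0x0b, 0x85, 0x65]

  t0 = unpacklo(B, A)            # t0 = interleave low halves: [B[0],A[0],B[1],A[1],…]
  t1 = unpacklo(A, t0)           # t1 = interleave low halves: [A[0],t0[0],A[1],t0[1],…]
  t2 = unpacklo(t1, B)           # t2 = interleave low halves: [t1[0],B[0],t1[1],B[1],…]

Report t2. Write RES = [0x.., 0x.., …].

  t0: 40 fd 7f a3 3a 7b f8 c6
  t1: fd 40 a3 fd 7b 7f c6 a3
  t2: fd 40 40 7f a3 3a fd f8

RES = [0xfd, 0x40, 0x40, 0x7f, 0xa3, 0x3a, 0xfd, 0xf8]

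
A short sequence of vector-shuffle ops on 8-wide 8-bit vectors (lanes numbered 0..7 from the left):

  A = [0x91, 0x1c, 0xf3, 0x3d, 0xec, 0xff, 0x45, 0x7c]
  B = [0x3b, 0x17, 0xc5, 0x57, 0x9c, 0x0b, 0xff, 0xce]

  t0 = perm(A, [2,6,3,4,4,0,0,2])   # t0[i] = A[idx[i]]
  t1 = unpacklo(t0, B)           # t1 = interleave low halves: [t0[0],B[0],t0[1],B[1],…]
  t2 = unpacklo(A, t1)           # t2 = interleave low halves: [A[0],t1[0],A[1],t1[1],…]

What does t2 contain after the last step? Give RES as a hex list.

t0 = [0xf3, 0x45, 0x3d, 0xec, 0xec, 0x91, 0x91, 0xf3]
t1 = [0xf3, 0x3b, 0x45, 0x17, 0x3d, 0xc5, 0xec, 0x57]
t2 = [0x91, 0xf3, 0x1c, 0x3b, 0xf3, 0x45, 0x3d, 0x17]

RES = [0x91, 0xf3, 0x1c, 0x3b, 0xf3, 0x45, 0x3d, 0x17]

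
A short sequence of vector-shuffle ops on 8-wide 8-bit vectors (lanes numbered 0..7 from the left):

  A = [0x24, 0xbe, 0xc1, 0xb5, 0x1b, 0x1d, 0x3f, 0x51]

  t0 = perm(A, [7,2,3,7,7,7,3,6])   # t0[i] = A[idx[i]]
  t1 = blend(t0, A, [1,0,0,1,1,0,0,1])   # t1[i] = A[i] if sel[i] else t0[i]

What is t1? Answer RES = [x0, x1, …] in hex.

RES = [0x24, 0xc1, 0xb5, 0xb5, 0x1b, 0x51, 0xb5, 0x51]

  t0: 51 c1 b5 51 51 51 b5 3f
  t1: 24 c1 b5 b5 1b 51 b5 51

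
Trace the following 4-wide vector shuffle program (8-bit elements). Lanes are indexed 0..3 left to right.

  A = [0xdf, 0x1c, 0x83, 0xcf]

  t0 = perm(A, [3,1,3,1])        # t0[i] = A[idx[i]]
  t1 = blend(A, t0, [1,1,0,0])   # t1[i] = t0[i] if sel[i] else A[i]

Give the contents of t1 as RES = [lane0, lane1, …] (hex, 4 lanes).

RES = [ 0xcf  0x1c  0x83  0xcf ]

→ t0 |cf|1c|cf|1c|
→ t1 |cf|1c|83|cf|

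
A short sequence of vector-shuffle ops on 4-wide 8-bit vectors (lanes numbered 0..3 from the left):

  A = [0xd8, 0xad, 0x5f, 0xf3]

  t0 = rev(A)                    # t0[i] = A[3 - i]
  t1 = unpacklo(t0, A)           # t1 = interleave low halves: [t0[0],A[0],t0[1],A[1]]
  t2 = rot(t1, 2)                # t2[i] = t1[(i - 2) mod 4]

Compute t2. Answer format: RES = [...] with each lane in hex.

RES = [ 0x5f  0xad  0xf3  0xd8 ]

t0 = [0xf3, 0x5f, 0xad, 0xd8]
t1 = [0xf3, 0xd8, 0x5f, 0xad]
t2 = [0x5f, 0xad, 0xf3, 0xd8]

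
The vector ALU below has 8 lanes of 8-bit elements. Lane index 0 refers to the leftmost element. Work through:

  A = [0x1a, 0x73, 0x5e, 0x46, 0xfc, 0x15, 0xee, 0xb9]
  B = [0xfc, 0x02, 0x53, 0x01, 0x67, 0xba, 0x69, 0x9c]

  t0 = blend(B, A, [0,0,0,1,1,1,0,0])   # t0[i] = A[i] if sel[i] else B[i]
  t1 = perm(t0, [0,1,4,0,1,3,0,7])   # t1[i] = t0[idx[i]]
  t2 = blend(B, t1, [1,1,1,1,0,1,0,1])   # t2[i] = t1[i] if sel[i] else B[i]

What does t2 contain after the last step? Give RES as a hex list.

t0 = [0xfc, 0x02, 0x53, 0x46, 0xfc, 0x15, 0x69, 0x9c]
t1 = [0xfc, 0x02, 0xfc, 0xfc, 0x02, 0x46, 0xfc, 0x9c]
t2 = [0xfc, 0x02, 0xfc, 0xfc, 0x67, 0x46, 0x69, 0x9c]

RES = [0xfc, 0x02, 0xfc, 0xfc, 0x67, 0x46, 0x69, 0x9c]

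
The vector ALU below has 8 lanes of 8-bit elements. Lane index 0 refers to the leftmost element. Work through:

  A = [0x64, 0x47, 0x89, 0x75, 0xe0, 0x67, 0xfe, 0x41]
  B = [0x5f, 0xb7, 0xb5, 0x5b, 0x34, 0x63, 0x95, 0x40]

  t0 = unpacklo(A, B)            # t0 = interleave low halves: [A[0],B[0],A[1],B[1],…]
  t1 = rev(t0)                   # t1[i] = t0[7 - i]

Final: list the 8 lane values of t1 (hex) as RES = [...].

→ t0 |64|5f|47|b7|89|b5|75|5b|
→ t1 |5b|75|b5|89|b7|47|5f|64|

RES = [ 0x5b  0x75  0xb5  0x89  0xb7  0x47  0x5f  0x64 ]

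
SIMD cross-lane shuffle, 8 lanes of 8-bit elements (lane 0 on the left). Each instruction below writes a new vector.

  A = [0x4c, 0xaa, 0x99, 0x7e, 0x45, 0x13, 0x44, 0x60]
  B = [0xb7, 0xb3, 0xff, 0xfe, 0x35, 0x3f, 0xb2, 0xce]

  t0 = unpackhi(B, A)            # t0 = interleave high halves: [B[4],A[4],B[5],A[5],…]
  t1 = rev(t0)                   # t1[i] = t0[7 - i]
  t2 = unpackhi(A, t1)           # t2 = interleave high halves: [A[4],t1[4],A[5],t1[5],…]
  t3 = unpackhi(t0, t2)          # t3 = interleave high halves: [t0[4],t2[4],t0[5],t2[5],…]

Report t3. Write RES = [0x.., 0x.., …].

RES = [0xb2, 0x44, 0x44, 0x45, 0xce, 0x60, 0x60, 0x35]

→ t0 |35|45|3f|13|b2|44|ce|60|
→ t1 |60|ce|44|b2|13|3f|45|35|
→ t2 |45|13|13|3f|44|45|60|35|
→ t3 |b2|44|44|45|ce|60|60|35|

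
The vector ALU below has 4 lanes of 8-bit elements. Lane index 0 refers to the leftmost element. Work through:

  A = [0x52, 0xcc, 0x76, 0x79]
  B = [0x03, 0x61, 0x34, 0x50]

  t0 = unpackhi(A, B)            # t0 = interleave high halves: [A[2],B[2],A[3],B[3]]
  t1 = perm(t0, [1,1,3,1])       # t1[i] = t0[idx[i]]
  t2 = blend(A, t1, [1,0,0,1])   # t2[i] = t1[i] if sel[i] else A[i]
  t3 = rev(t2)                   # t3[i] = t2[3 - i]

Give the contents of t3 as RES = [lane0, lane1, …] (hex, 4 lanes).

RES = [ 0x34  0x76  0xcc  0x34 ]

→ t0 |76|34|79|50|
→ t1 |34|34|50|34|
→ t2 |34|cc|76|34|
→ t3 |34|76|cc|34|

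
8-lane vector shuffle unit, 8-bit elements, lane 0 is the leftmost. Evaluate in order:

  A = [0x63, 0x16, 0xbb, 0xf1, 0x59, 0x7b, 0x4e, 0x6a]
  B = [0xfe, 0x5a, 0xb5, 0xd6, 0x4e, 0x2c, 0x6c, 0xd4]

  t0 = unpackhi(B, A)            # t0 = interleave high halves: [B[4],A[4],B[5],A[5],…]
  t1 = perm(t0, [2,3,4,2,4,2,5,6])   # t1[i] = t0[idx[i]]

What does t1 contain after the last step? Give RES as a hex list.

RES = [ 0x2c  0x7b  0x6c  0x2c  0x6c  0x2c  0x4e  0xd4 ]

t0 = [0x4e, 0x59, 0x2c, 0x7b, 0x6c, 0x4e, 0xd4, 0x6a]
t1 = [0x2c, 0x7b, 0x6c, 0x2c, 0x6c, 0x2c, 0x4e, 0xd4]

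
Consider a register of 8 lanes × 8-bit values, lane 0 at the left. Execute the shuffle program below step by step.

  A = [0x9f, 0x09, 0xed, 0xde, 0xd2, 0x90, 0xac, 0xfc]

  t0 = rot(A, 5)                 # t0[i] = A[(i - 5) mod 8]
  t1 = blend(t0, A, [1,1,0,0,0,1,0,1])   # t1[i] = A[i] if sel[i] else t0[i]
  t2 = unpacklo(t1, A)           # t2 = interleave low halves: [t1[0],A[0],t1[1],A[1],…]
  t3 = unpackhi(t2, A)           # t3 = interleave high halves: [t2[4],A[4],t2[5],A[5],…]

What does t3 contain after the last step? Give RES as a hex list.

  t0: de d2 90 ac fc 9f 09 ed
  t1: 9f 09 90 ac fc 90 09 fc
  t2: 9f 9f 09 09 90 ed ac de
  t3: 90 d2 ed 90 ac ac de fc

RES = [0x90, 0xd2, 0xed, 0x90, 0xac, 0xac, 0xde, 0xfc]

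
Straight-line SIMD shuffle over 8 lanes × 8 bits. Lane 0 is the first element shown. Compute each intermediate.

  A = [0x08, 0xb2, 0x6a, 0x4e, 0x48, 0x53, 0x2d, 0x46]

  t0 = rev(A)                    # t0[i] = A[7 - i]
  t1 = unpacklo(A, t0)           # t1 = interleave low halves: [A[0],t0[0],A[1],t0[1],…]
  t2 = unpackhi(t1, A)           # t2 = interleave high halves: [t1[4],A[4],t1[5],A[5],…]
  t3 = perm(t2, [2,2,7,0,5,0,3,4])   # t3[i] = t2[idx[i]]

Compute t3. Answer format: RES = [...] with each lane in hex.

t0 = [0x46, 0x2d, 0x53, 0x48, 0x4e, 0x6a, 0xb2, 0x08]
t1 = [0x08, 0x46, 0xb2, 0x2d, 0x6a, 0x53, 0x4e, 0x48]
t2 = [0x6a, 0x48, 0x53, 0x53, 0x4e, 0x2d, 0x48, 0x46]
t3 = [0x53, 0x53, 0x46, 0x6a, 0x2d, 0x6a, 0x53, 0x4e]

RES = [0x53, 0x53, 0x46, 0x6a, 0x2d, 0x6a, 0x53, 0x4e]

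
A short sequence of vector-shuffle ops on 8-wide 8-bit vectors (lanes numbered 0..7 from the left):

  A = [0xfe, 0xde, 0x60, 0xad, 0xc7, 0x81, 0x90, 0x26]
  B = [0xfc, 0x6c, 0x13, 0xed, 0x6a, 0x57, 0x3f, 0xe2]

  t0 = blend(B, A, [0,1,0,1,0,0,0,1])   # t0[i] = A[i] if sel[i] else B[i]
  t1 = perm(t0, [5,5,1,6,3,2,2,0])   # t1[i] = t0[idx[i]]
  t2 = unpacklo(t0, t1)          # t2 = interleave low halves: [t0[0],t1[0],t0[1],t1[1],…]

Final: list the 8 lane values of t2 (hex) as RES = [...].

t0 = [0xfc, 0xde, 0x13, 0xad, 0x6a, 0x57, 0x3f, 0x26]
t1 = [0x57, 0x57, 0xde, 0x3f, 0xad, 0x13, 0x13, 0xfc]
t2 = [0xfc, 0x57, 0xde, 0x57, 0x13, 0xde, 0xad, 0x3f]

RES = [ 0xfc  0x57  0xde  0x57  0x13  0xde  0xad  0x3f ]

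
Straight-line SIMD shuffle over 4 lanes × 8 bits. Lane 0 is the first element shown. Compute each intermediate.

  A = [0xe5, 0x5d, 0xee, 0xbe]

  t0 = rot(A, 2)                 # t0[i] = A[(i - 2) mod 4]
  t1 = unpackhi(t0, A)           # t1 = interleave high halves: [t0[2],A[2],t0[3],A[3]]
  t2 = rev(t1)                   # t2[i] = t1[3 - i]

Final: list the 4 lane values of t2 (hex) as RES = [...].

→ t0 |ee|be|e5|5d|
→ t1 |e5|ee|5d|be|
→ t2 |be|5d|ee|e5|

RES = [ 0xbe  0x5d  0xee  0xe5 ]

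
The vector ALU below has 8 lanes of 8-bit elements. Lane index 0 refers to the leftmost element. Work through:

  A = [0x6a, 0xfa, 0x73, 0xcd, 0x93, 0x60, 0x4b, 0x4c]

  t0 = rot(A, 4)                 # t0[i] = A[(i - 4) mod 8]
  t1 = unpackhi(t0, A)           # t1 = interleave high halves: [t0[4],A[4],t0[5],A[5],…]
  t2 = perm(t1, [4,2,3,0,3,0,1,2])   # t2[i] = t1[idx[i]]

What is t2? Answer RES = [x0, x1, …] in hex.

t0 = [0x93, 0x60, 0x4b, 0x4c, 0x6a, 0xfa, 0x73, 0xcd]
t1 = [0x6a, 0x93, 0xfa, 0x60, 0x73, 0x4b, 0xcd, 0x4c]
t2 = [0x73, 0xfa, 0x60, 0x6a, 0x60, 0x6a, 0x93, 0xfa]

RES = [0x73, 0xfa, 0x60, 0x6a, 0x60, 0x6a, 0x93, 0xfa]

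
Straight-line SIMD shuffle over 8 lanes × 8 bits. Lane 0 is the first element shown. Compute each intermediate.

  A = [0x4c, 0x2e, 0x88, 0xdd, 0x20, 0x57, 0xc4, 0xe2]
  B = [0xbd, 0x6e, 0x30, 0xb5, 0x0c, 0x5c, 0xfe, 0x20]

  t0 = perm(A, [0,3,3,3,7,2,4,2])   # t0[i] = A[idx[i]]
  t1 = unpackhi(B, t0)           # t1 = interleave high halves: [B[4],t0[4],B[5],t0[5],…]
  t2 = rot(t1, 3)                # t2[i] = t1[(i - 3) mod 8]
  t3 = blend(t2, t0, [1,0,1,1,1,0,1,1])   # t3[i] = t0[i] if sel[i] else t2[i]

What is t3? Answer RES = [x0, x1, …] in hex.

RES = [0x4c, 0x20, 0xdd, 0xdd, 0xe2, 0x5c, 0x20, 0x88]

t0 = [0x4c, 0xdd, 0xdd, 0xdd, 0xe2, 0x88, 0x20, 0x88]
t1 = [0x0c, 0xe2, 0x5c, 0x88, 0xfe, 0x20, 0x20, 0x88]
t2 = [0x20, 0x20, 0x88, 0x0c, 0xe2, 0x5c, 0x88, 0xfe]
t3 = [0x4c, 0x20, 0xdd, 0xdd, 0xe2, 0x5c, 0x20, 0x88]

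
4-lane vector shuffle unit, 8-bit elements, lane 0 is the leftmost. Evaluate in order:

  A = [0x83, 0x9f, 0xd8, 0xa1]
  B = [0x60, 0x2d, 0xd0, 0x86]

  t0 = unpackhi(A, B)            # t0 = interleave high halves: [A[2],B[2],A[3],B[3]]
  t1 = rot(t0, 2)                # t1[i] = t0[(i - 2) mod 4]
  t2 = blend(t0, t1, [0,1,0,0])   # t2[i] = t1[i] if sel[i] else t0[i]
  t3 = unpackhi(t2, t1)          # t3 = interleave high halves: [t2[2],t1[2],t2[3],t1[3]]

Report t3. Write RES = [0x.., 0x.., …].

RES = [ 0xa1  0xd8  0x86  0xd0 ]

  t0: d8 d0 a1 86
  t1: a1 86 d8 d0
  t2: d8 86 a1 86
  t3: a1 d8 86 d0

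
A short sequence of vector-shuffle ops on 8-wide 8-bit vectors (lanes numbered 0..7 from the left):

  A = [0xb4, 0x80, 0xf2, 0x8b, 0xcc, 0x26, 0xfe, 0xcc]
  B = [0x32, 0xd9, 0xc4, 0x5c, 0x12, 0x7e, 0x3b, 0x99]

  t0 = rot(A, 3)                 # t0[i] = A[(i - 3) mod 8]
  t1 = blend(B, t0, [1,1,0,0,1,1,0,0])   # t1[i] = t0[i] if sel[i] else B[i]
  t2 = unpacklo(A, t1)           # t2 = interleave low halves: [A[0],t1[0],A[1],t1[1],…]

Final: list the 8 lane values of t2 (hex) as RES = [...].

RES = [ 0xb4  0x26  0x80  0xfe  0xf2  0xc4  0x8b  0x5c ]

  t0: 26 fe cc b4 80 f2 8b cc
  t1: 26 fe c4 5c 80 f2 3b 99
  t2: b4 26 80 fe f2 c4 8b 5c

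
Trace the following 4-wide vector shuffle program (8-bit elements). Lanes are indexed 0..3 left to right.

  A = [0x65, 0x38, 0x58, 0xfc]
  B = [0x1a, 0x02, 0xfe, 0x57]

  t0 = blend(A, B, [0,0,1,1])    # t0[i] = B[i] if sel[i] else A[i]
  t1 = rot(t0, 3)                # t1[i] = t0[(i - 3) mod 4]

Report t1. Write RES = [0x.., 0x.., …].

→ t0 |65|38|fe|57|
→ t1 |38|fe|57|65|

RES = [0x38, 0xfe, 0x57, 0x65]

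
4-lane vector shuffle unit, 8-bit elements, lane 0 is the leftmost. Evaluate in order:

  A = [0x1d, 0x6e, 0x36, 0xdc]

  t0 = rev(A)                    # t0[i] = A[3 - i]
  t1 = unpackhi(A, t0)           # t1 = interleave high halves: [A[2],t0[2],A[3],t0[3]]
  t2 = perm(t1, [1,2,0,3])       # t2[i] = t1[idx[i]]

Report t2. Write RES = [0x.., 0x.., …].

  t0: dc 36 6e 1d
  t1: 36 6e dc 1d
  t2: 6e dc 36 1d

RES = [ 0x6e  0xdc  0x36  0x1d ]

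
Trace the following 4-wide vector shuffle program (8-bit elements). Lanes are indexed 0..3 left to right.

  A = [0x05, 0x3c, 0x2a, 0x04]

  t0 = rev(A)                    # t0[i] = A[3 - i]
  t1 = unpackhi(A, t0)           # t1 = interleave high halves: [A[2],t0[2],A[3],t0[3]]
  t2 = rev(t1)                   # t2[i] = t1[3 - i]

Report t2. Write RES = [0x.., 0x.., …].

t0 = [0x04, 0x2a, 0x3c, 0x05]
t1 = [0x2a, 0x3c, 0x04, 0x05]
t2 = [0x05, 0x04, 0x3c, 0x2a]

RES = [ 0x05  0x04  0x3c  0x2a ]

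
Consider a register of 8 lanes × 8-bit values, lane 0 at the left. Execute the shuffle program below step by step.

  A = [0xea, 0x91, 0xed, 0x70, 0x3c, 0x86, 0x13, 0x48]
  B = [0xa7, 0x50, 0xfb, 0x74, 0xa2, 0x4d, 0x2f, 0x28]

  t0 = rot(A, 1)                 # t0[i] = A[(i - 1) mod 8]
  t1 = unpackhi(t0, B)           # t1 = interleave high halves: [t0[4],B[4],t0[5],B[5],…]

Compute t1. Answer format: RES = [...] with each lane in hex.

  t0: 48 ea 91 ed 70 3c 86 13
  t1: 70 a2 3c 4d 86 2f 13 28

RES = [ 0x70  0xa2  0x3c  0x4d  0x86  0x2f  0x13  0x28 ]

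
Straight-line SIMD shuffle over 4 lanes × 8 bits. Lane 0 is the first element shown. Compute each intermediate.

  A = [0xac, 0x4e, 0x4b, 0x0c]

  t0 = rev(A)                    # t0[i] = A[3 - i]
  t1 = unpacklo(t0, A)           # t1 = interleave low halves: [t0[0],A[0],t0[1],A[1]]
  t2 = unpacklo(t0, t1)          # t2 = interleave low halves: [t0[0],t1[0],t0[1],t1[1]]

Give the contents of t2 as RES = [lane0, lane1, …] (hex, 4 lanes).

RES = [0x0c, 0x0c, 0x4b, 0xac]

  t0: 0c 4b 4e ac
  t1: 0c ac 4b 4e
  t2: 0c 0c 4b ac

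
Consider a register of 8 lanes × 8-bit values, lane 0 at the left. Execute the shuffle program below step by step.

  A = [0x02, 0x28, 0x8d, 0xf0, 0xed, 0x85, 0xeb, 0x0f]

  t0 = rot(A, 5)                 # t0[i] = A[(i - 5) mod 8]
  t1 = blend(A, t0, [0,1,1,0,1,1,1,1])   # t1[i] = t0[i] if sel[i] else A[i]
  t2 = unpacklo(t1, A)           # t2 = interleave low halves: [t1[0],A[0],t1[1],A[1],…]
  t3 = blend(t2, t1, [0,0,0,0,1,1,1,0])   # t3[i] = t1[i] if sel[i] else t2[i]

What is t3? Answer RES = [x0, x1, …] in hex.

RES = [0x02, 0x02, 0xed, 0x28, 0x0f, 0x02, 0x28, 0xf0]

  t0: f0 ed 85 eb 0f 02 28 8d
  t1: 02 ed 85 f0 0f 02 28 8d
  t2: 02 02 ed 28 85 8d f0 f0
  t3: 02 02 ed 28 0f 02 28 f0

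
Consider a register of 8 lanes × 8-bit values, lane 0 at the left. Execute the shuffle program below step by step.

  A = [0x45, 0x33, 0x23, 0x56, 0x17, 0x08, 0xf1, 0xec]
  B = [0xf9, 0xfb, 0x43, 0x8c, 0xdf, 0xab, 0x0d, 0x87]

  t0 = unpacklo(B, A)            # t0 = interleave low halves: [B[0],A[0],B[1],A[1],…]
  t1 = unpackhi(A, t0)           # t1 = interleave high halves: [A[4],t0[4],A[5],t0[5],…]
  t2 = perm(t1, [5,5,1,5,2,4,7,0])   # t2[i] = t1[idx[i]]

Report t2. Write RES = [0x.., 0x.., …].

  t0: f9 45 fb 33 43 23 8c 56
  t1: 17 43 08 23 f1 8c ec 56
  t2: 8c 8c 43 8c 08 f1 56 17

RES = [ 0x8c  0x8c  0x43  0x8c  0x08  0xf1  0x56  0x17 ]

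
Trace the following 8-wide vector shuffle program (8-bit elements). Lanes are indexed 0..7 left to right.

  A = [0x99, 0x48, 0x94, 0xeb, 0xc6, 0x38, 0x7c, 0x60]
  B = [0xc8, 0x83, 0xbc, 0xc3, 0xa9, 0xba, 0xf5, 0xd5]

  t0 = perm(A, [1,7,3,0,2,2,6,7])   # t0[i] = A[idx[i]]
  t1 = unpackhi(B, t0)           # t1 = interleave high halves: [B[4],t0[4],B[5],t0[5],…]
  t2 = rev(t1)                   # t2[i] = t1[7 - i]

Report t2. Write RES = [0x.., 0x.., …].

→ t0 |48|60|eb|99|94|94|7c|60|
→ t1 |a9|94|ba|94|f5|7c|d5|60|
→ t2 |60|d5|7c|f5|94|ba|94|a9|

RES = [ 0x60  0xd5  0x7c  0xf5  0x94  0xba  0x94  0xa9 ]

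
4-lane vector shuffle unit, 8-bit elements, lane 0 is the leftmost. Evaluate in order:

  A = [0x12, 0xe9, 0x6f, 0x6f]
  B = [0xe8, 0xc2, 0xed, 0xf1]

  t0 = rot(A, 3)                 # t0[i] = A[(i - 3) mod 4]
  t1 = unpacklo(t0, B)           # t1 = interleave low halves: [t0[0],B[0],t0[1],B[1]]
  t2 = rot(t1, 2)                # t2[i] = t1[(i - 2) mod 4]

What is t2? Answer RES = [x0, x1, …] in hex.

→ t0 |e9|6f|6f|12|
→ t1 |e9|e8|6f|c2|
→ t2 |6f|c2|e9|e8|

RES = [ 0x6f  0xc2  0xe9  0xe8 ]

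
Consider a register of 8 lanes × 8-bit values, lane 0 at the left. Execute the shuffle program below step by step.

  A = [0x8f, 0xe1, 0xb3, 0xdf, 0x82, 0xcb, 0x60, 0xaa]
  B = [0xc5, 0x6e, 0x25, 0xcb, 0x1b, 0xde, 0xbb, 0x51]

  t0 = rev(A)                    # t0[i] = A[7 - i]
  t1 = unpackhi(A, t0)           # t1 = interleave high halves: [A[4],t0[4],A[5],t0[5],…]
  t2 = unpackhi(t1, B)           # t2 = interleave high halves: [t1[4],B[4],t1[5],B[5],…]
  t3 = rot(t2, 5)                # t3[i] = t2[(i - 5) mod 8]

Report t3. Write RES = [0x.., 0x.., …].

t0 = [0xaa, 0x60, 0xcb, 0x82, 0xdf, 0xb3, 0xe1, 0x8f]
t1 = [0x82, 0xdf, 0xcb, 0xb3, 0x60, 0xe1, 0xaa, 0x8f]
t2 = [0x60, 0x1b, 0xe1, 0xde, 0xaa, 0xbb, 0x8f, 0x51]
t3 = [0xde, 0xaa, 0xbb, 0x8f, 0x51, 0x60, 0x1b, 0xe1]

RES = [0xde, 0xaa, 0xbb, 0x8f, 0x51, 0x60, 0x1b, 0xe1]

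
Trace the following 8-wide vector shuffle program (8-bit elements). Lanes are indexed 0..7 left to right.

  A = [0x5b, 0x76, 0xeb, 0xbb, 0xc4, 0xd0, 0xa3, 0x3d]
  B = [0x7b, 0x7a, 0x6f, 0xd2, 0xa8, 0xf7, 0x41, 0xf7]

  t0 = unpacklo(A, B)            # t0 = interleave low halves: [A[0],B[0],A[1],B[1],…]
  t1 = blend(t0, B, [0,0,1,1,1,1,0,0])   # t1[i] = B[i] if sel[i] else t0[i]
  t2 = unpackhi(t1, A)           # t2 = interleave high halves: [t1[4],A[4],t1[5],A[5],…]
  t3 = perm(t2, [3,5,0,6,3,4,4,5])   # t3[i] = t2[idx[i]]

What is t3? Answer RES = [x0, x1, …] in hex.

→ t0 |5b|7b|76|7a|eb|6f|bb|d2|
→ t1 |5b|7b|6f|d2|a8|f7|bb|d2|
→ t2 |a8|c4|f7|d0|bb|a3|d2|3d|
→ t3 |d0|a3|a8|d2|d0|bb|bb|a3|

RES = [ 0xd0  0xa3  0xa8  0xd2  0xd0  0xbb  0xbb  0xa3 ]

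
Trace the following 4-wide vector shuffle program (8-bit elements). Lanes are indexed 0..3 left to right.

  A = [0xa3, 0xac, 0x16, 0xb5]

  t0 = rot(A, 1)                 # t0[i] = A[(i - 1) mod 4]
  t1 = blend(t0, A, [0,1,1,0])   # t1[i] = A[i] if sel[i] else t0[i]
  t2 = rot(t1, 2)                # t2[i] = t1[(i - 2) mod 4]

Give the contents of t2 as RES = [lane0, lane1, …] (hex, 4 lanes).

→ t0 |b5|a3|ac|16|
→ t1 |b5|ac|16|16|
→ t2 |16|16|b5|ac|

RES = [ 0x16  0x16  0xb5  0xac ]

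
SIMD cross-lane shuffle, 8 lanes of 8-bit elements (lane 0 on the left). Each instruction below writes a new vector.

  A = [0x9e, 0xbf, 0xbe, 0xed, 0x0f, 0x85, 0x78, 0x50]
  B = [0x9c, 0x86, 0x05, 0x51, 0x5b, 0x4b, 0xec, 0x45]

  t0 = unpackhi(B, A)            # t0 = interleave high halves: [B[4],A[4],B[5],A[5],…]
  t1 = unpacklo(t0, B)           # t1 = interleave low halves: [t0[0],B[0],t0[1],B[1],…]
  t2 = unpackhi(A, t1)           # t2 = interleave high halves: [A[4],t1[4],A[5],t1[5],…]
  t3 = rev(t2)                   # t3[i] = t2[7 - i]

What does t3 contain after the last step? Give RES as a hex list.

RES = [ 0x51  0x50  0x85  0x78  0x05  0x85  0x4b  0x0f ]

→ t0 |5b|0f|4b|85|ec|78|45|50|
→ t1 |5b|9c|0f|86|4b|05|85|51|
→ t2 |0f|4b|85|05|78|85|50|51|
→ t3 |51|50|85|78|05|85|4b|0f|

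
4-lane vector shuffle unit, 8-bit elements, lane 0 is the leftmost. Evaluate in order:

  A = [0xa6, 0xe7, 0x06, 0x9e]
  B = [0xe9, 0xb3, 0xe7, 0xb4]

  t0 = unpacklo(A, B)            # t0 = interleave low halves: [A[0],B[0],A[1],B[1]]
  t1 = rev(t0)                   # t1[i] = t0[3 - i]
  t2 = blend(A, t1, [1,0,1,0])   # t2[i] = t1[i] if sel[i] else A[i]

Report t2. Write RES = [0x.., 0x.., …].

  t0: a6 e9 e7 b3
  t1: b3 e7 e9 a6
  t2: b3 e7 e9 9e

RES = [ 0xb3  0xe7  0xe9  0x9e ]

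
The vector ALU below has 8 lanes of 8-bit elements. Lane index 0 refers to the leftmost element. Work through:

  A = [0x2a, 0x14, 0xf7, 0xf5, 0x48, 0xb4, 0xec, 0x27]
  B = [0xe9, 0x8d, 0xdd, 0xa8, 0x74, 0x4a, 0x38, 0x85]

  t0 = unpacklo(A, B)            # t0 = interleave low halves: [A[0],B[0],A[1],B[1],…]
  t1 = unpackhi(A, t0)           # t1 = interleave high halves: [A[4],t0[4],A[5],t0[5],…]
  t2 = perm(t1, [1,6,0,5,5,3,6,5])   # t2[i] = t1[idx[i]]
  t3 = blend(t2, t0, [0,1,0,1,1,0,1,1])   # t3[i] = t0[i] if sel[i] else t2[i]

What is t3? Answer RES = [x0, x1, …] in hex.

→ t0 |2a|e9|14|8d|f7|dd|f5|a8|
→ t1 |48|f7|b4|dd|ec|f5|27|a8|
→ t2 |f7|27|48|f5|f5|dd|27|f5|
→ t3 |f7|e9|48|8d|f7|dd|f5|a8|

RES = [ 0xf7  0xe9  0x48  0x8d  0xf7  0xdd  0xf5  0xa8 ]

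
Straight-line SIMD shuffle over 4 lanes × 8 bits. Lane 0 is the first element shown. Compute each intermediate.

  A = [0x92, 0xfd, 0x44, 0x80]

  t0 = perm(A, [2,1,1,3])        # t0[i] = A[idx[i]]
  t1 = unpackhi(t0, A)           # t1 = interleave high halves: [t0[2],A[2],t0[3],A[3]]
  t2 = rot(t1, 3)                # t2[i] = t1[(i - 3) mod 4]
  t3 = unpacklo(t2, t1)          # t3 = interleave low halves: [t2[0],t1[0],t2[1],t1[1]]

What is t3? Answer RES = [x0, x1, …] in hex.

RES = [0x44, 0xfd, 0x80, 0x44]

→ t0 |44|fd|fd|80|
→ t1 |fd|44|80|80|
→ t2 |44|80|80|fd|
→ t3 |44|fd|80|44|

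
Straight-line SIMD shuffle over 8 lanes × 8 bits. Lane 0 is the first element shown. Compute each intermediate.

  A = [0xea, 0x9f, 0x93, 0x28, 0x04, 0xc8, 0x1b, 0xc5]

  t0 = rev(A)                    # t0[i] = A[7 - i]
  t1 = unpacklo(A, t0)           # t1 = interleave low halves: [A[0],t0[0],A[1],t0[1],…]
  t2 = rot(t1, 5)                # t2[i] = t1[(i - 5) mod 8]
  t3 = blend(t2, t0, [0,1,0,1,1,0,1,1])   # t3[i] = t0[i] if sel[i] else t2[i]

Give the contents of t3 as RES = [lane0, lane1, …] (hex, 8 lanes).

RES = [ 0x1b  0x1b  0xc8  0x04  0x28  0xea  0x9f  0xea ]

→ t0 |c5|1b|c8|04|28|93|9f|ea|
→ t1 |ea|c5|9f|1b|93|c8|28|04|
→ t2 |1b|93|c8|28|04|ea|c5|9f|
→ t3 |1b|1b|c8|04|28|ea|9f|ea|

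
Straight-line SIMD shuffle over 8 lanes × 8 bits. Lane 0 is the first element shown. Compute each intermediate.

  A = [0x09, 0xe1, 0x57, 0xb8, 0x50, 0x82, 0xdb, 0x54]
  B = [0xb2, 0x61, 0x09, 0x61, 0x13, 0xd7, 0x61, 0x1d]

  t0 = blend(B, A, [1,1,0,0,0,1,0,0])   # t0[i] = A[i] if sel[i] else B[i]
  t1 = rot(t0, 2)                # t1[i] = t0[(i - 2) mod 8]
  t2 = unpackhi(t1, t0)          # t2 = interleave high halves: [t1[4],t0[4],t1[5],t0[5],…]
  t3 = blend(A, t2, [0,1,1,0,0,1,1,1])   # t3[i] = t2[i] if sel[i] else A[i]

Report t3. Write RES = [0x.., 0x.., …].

  t0: 09 e1 09 61 13 82 61 1d
  t1: 61 1d 09 e1 09 61 13 82
  t2: 09 13 61 82 13 61 82 1d
  t3: 09 13 61 b8 50 61 82 1d

RES = [0x09, 0x13, 0x61, 0xb8, 0x50, 0x61, 0x82, 0x1d]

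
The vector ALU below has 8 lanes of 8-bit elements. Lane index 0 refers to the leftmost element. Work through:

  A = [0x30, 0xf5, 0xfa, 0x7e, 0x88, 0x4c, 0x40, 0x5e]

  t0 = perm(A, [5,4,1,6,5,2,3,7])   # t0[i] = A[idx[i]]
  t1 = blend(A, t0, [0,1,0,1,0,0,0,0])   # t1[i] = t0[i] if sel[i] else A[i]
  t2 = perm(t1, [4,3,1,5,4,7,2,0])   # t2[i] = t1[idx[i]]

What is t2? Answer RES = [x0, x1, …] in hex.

RES = [0x88, 0x40, 0x88, 0x4c, 0x88, 0x5e, 0xfa, 0x30]

  t0: 4c 88 f5 40 4c fa 7e 5e
  t1: 30 88 fa 40 88 4c 40 5e
  t2: 88 40 88 4c 88 5e fa 30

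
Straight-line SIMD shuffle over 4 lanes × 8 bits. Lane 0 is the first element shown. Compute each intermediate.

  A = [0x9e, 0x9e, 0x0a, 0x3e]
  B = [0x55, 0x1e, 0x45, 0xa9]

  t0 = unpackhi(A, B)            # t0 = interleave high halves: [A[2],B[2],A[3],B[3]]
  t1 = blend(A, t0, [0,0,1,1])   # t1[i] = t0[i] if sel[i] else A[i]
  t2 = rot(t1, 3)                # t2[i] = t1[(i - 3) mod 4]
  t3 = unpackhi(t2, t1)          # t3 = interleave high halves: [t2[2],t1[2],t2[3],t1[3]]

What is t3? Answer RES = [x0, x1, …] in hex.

→ t0 |0a|45|3e|a9|
→ t1 |9e|9e|3e|a9|
→ t2 |9e|3e|a9|9e|
→ t3 |a9|3e|9e|a9|

RES = [0xa9, 0x3e, 0x9e, 0xa9]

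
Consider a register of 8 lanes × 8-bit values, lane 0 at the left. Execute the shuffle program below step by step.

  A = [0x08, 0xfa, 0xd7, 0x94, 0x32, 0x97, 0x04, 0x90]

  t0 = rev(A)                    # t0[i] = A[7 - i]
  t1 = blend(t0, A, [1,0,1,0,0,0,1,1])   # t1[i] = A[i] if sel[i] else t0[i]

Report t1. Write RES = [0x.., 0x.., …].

RES = [0x08, 0x04, 0xd7, 0x32, 0x94, 0xd7, 0x04, 0x90]

→ t0 |90|04|97|32|94|d7|fa|08|
→ t1 |08|04|d7|32|94|d7|04|90|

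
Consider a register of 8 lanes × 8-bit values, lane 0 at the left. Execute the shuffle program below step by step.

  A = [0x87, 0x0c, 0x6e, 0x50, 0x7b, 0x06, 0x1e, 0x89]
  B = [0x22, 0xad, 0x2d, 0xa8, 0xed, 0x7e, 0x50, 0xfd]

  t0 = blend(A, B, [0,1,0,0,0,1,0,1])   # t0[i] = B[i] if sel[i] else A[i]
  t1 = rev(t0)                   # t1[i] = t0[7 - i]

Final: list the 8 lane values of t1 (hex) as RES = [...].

RES = [ 0xfd  0x1e  0x7e  0x7b  0x50  0x6e  0xad  0x87 ]

t0 = [0x87, 0xad, 0x6e, 0x50, 0x7b, 0x7e, 0x1e, 0xfd]
t1 = [0xfd, 0x1e, 0x7e, 0x7b, 0x50, 0x6e, 0xad, 0x87]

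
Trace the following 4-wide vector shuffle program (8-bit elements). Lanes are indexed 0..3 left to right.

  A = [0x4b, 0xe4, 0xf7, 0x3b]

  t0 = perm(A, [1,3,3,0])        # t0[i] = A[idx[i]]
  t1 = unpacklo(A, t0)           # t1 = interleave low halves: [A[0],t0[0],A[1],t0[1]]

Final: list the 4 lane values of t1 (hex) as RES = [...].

RES = [0x4b, 0xe4, 0xe4, 0x3b]

→ t0 |e4|3b|3b|4b|
→ t1 |4b|e4|e4|3b|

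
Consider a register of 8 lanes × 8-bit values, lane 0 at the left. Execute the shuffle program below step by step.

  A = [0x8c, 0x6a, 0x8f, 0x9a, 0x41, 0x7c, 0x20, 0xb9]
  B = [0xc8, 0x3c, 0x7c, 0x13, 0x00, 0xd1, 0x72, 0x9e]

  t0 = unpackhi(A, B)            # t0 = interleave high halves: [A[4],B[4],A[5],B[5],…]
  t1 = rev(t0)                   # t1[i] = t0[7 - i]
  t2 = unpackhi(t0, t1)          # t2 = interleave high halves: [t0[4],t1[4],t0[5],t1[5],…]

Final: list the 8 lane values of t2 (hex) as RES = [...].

t0 = [0x41, 0x00, 0x7c, 0xd1, 0x20, 0x72, 0xb9, 0x9e]
t1 = [0x9e, 0xb9, 0x72, 0x20, 0xd1, 0x7c, 0x00, 0x41]
t2 = [0x20, 0xd1, 0x72, 0x7c, 0xb9, 0x00, 0x9e, 0x41]

RES = [0x20, 0xd1, 0x72, 0x7c, 0xb9, 0x00, 0x9e, 0x41]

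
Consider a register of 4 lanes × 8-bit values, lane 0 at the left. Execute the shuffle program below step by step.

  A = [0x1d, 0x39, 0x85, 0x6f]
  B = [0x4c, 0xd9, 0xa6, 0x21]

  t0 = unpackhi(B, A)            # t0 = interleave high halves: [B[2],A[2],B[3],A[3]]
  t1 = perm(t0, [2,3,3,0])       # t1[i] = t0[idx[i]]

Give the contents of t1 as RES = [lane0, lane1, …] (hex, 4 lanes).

RES = [ 0x21  0x6f  0x6f  0xa6 ]

  t0: a6 85 21 6f
  t1: 21 6f 6f a6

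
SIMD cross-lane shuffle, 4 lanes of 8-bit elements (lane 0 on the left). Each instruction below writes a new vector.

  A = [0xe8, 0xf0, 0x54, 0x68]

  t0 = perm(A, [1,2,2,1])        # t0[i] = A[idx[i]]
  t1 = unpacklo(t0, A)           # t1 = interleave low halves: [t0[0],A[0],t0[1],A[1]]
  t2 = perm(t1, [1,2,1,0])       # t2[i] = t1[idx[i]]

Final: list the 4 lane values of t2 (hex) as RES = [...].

RES = [ 0xe8  0x54  0xe8  0xf0 ]

→ t0 |f0|54|54|f0|
→ t1 |f0|e8|54|f0|
→ t2 |e8|54|e8|f0|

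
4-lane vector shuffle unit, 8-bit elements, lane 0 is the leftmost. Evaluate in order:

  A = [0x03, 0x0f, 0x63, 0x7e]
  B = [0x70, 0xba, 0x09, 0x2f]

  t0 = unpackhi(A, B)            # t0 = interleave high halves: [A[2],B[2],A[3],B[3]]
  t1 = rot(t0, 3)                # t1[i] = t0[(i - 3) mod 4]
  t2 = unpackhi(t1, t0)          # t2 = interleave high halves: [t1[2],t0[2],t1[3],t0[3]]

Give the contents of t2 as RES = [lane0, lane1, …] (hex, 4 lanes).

RES = [ 0x2f  0x7e  0x63  0x2f ]

→ t0 |63|09|7e|2f|
→ t1 |09|7e|2f|63|
→ t2 |2f|7e|63|2f|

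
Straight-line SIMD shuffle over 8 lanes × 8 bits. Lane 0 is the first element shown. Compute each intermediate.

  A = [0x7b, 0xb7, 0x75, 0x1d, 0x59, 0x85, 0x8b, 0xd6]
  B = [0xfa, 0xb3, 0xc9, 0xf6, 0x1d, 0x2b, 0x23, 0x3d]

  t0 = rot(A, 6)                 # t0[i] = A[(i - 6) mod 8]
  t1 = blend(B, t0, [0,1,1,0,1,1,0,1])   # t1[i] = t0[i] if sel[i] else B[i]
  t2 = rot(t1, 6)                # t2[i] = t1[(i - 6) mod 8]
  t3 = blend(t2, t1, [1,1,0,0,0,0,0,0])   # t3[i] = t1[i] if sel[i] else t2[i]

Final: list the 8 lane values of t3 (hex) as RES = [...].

  t0: 75 1d 59 85 8b d6 7b b7
  t1: fa 1d 59 f6 8b d6 23 b7
  t2: 59 f6 8b d6 23 b7 fa 1d
  t3: fa 1d 8b d6 23 b7 fa 1d

RES = [ 0xfa  0x1d  0x8b  0xd6  0x23  0xb7  0xfa  0x1d ]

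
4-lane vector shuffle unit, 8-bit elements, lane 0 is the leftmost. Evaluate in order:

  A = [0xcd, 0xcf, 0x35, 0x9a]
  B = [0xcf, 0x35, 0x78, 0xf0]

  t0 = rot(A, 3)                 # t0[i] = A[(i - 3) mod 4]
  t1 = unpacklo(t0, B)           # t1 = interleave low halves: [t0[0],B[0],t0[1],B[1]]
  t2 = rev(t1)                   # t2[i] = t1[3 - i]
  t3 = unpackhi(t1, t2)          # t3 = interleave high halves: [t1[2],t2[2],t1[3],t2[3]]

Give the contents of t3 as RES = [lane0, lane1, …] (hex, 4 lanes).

RES = [ 0x35  0xcf  0x35  0xcf ]

→ t0 |cf|35|9a|cd|
→ t1 |cf|cf|35|35|
→ t2 |35|35|cf|cf|
→ t3 |35|cf|35|cf|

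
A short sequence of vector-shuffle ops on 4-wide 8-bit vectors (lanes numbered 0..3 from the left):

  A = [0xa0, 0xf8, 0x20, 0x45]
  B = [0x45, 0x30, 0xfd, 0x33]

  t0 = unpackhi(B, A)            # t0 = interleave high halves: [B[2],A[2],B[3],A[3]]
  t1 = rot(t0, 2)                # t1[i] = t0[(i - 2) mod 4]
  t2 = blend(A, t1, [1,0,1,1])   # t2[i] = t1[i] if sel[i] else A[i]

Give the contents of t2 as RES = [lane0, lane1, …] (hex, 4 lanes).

  t0: fd 20 33 45
  t1: 33 45 fd 20
  t2: 33 f8 fd 20

RES = [ 0x33  0xf8  0xfd  0x20 ]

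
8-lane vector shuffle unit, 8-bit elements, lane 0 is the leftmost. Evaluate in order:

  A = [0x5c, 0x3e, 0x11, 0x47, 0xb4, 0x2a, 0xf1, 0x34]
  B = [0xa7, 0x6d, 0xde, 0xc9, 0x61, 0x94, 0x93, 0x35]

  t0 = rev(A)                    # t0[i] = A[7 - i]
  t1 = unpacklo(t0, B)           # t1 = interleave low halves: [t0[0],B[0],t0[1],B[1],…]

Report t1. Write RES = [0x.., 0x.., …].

t0 = [0x34, 0xf1, 0x2a, 0xb4, 0x47, 0x11, 0x3e, 0x5c]
t1 = [0x34, 0xa7, 0xf1, 0x6d, 0x2a, 0xde, 0xb4, 0xc9]

RES = [0x34, 0xa7, 0xf1, 0x6d, 0x2a, 0xde, 0xb4, 0xc9]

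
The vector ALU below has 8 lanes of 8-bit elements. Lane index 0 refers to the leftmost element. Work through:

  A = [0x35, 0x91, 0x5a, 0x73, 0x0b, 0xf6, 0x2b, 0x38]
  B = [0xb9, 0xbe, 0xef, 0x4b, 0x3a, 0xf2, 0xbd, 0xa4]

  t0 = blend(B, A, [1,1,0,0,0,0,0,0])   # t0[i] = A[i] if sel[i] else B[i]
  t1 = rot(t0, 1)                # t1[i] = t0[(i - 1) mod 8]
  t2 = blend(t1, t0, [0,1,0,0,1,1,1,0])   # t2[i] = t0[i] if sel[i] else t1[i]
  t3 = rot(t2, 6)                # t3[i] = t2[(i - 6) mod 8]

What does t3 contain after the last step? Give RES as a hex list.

RES = [0x91, 0xef, 0x3a, 0xf2, 0xbd, 0xbd, 0xa4, 0x91]

  t0: 35 91 ef 4b 3a f2 bd a4
  t1: a4 35 91 ef 4b 3a f2 bd
  t2: a4 91 91 ef 3a f2 bd bd
  t3: 91 ef 3a f2 bd bd a4 91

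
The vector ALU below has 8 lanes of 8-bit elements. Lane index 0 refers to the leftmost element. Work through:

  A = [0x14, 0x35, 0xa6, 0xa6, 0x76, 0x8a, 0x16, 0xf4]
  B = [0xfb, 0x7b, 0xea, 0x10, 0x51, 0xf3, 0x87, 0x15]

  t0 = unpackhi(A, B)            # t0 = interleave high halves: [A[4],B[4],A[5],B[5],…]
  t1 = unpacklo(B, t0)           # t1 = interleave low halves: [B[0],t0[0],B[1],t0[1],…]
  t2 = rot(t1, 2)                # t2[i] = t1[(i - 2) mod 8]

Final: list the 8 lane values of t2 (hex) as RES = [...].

t0 = [0x76, 0x51, 0x8a, 0xf3, 0x16, 0x87, 0xf4, 0x15]
t1 = [0xfb, 0x76, 0x7b, 0x51, 0xea, 0x8a, 0x10, 0xf3]
t2 = [0x10, 0xf3, 0xfb, 0x76, 0x7b, 0x51, 0xea, 0x8a]

RES = [ 0x10  0xf3  0xfb  0x76  0x7b  0x51  0xea  0x8a ]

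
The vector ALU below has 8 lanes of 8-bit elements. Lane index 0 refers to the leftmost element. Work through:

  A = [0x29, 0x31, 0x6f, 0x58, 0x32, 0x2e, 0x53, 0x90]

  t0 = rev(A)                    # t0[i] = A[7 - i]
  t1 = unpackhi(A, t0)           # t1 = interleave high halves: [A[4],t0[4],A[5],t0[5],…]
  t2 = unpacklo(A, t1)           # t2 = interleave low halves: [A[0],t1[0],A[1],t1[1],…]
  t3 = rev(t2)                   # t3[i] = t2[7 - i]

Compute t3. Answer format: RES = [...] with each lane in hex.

RES = [0x6f, 0x58, 0x2e, 0x6f, 0x58, 0x31, 0x32, 0x29]

→ t0 |90|53|2e|32|58|6f|31|29|
→ t1 |32|58|2e|6f|53|31|90|29|
→ t2 |29|32|31|58|6f|2e|58|6f|
→ t3 |6f|58|2e|6f|58|31|32|29|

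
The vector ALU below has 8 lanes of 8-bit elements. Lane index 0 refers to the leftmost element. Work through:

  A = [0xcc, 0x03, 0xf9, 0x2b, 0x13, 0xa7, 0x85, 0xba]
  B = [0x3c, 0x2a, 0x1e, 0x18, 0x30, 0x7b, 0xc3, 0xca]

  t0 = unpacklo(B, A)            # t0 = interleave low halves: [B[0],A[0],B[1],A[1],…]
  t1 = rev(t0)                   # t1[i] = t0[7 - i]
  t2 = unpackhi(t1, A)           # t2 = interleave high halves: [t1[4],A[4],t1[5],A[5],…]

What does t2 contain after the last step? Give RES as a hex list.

RES = [0x03, 0x13, 0x2a, 0xa7, 0xcc, 0x85, 0x3c, 0xba]

t0 = [0x3c, 0xcc, 0x2a, 0x03, 0x1e, 0xf9, 0x18, 0x2b]
t1 = [0x2b, 0x18, 0xf9, 0x1e, 0x03, 0x2a, 0xcc, 0x3c]
t2 = [0x03, 0x13, 0x2a, 0xa7, 0xcc, 0x85, 0x3c, 0xba]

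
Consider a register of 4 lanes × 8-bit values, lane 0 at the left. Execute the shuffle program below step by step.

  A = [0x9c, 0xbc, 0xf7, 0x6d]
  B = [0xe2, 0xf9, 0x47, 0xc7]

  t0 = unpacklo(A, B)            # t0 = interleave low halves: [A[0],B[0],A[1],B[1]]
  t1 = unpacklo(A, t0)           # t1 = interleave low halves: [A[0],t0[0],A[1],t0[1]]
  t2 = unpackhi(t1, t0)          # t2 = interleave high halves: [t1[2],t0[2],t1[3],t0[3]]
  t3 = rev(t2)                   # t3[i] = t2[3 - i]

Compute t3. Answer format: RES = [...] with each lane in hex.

RES = [0xf9, 0xe2, 0xbc, 0xbc]

  t0: 9c e2 bc f9
  t1: 9c 9c bc e2
  t2: bc bc e2 f9
  t3: f9 e2 bc bc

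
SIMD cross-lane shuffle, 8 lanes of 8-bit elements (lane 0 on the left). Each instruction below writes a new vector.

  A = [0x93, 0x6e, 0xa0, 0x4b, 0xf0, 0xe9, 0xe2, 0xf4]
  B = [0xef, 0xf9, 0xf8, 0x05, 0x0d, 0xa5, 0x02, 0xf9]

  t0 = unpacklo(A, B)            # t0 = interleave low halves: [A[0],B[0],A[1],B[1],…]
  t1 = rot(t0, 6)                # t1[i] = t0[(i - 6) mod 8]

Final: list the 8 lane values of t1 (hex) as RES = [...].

RES = [0x6e, 0xf9, 0xa0, 0xf8, 0x4b, 0x05, 0x93, 0xef]

  t0: 93 ef 6e f9 a0 f8 4b 05
  t1: 6e f9 a0 f8 4b 05 93 ef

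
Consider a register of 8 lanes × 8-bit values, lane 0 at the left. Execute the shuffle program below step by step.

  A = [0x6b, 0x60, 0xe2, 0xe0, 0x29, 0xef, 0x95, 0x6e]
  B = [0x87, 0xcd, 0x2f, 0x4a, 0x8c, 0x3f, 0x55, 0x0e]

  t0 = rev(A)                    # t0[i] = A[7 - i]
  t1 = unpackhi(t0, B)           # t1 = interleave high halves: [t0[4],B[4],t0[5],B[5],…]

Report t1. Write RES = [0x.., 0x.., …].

→ t0 |6e|95|ef|29|e0|e2|60|6b|
→ t1 |e0|8c|e2|3f|60|55|6b|0e|

RES = [ 0xe0  0x8c  0xe2  0x3f  0x60  0x55  0x6b  0x0e ]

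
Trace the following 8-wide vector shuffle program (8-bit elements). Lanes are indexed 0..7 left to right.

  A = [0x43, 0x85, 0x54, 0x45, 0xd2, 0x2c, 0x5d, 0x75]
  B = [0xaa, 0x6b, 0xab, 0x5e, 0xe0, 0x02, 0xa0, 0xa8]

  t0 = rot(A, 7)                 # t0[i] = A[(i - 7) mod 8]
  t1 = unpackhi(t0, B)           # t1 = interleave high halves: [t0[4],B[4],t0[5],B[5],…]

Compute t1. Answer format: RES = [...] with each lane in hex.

RES = [ 0x2c  0xe0  0x5d  0x02  0x75  0xa0  0x43  0xa8 ]

  t0: 85 54 45 d2 2c 5d 75 43
  t1: 2c e0 5d 02 75 a0 43 a8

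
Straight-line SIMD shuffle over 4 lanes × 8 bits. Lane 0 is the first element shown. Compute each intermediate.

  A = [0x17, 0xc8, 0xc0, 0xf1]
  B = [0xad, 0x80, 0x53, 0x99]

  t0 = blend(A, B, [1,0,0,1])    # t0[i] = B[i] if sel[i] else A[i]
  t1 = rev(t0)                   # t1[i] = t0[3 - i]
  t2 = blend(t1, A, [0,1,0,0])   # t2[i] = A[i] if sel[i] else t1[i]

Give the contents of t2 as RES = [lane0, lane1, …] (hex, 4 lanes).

→ t0 |ad|c8|c0|99|
→ t1 |99|c0|c8|ad|
→ t2 |99|c8|c8|ad|

RES = [ 0x99  0xc8  0xc8  0xad ]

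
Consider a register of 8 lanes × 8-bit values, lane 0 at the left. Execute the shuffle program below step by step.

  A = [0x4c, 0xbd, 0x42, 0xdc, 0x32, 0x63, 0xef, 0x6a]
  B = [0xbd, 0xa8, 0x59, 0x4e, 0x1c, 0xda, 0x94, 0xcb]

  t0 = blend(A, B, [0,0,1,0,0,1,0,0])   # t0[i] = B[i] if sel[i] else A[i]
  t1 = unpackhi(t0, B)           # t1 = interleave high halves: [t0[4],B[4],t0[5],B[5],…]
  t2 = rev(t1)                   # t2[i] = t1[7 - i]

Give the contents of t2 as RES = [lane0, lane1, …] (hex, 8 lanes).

  t0: 4c bd 59 dc 32 da ef 6a
  t1: 32 1c da da ef 94 6a cb
  t2: cb 6a 94 ef da da 1c 32

RES = [0xcb, 0x6a, 0x94, 0xef, 0xda, 0xda, 0x1c, 0x32]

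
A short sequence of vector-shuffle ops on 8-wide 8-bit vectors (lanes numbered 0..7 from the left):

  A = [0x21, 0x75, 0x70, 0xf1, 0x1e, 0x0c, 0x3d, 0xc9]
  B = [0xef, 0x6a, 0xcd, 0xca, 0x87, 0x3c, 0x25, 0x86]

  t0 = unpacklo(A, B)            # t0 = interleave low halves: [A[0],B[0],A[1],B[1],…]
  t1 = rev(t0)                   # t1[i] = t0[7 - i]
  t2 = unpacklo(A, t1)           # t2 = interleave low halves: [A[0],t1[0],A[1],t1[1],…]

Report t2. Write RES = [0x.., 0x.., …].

RES = [ 0x21  0xca  0x75  0xf1  0x70  0xcd  0xf1  0x70 ]

  t0: 21 ef 75 6a 70 cd f1 ca
  t1: ca f1 cd 70 6a 75 ef 21
  t2: 21 ca 75 f1 70 cd f1 70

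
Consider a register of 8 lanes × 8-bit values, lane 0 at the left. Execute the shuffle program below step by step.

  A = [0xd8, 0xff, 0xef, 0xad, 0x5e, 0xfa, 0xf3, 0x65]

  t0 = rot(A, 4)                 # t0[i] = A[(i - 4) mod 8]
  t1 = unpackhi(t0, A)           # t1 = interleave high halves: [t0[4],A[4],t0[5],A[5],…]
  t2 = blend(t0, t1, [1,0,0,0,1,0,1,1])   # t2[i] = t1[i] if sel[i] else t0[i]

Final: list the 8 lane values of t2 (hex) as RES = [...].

  t0: 5e fa f3 65 d8 ff ef ad
  t1: d8 5e ff fa ef f3 ad 65
  t2: d8 fa f3 65 ef ff ad 65

RES = [ 0xd8  0xfa  0xf3  0x65  0xef  0xff  0xad  0x65 ]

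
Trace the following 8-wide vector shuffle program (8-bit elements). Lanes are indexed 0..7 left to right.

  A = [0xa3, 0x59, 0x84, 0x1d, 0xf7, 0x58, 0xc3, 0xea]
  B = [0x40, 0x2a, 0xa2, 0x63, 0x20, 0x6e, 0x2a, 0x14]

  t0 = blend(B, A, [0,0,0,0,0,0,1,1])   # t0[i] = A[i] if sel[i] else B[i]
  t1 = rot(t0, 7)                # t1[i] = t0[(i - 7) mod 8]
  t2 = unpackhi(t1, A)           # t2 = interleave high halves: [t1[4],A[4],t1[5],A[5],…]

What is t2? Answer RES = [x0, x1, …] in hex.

RES = [ 0x6e  0xf7  0xc3  0x58  0xea  0xc3  0x40  0xea ]

  t0: 40 2a a2 63 20 6e c3 ea
  t1: 2a a2 63 20 6e c3 ea 40
  t2: 6e f7 c3 58 ea c3 40 ea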